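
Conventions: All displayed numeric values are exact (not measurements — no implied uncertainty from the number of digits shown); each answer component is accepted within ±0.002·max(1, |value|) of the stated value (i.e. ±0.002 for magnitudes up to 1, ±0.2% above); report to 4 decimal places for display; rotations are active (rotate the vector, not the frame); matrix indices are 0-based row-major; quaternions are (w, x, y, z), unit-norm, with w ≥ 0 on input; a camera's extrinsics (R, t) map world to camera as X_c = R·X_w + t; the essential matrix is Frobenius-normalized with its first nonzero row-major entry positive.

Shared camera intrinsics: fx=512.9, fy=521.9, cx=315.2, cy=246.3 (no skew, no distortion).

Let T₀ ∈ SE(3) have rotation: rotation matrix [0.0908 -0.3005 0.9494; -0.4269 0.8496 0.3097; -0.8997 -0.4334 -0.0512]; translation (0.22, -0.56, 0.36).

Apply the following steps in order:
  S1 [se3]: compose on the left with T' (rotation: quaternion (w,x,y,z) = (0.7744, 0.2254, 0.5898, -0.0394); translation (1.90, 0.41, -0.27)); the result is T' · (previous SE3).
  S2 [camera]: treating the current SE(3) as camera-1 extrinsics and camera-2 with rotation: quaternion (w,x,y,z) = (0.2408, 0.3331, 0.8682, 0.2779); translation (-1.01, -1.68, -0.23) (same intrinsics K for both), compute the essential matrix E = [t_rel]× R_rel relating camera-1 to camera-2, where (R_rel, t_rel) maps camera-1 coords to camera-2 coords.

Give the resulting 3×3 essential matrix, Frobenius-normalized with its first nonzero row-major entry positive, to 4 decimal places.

after S1 (compose_se3): R=[-0.9182 -0.2010 0.3413; -0.0077 0.8705 0.4921; -0.3960 0.4492 -0.8009], t=(2.1056, -0.1887, -0.5714)
after S2 (essential): [0.1450 -0.1533 -0.0263; 0.0318 0.2722 0.6469; 0.5096 -0.4140 0.1736]

matrix = [0.1450 -0.1533 -0.0263; 0.0318 0.2722 0.6469; 0.5096 -0.4140 0.1736]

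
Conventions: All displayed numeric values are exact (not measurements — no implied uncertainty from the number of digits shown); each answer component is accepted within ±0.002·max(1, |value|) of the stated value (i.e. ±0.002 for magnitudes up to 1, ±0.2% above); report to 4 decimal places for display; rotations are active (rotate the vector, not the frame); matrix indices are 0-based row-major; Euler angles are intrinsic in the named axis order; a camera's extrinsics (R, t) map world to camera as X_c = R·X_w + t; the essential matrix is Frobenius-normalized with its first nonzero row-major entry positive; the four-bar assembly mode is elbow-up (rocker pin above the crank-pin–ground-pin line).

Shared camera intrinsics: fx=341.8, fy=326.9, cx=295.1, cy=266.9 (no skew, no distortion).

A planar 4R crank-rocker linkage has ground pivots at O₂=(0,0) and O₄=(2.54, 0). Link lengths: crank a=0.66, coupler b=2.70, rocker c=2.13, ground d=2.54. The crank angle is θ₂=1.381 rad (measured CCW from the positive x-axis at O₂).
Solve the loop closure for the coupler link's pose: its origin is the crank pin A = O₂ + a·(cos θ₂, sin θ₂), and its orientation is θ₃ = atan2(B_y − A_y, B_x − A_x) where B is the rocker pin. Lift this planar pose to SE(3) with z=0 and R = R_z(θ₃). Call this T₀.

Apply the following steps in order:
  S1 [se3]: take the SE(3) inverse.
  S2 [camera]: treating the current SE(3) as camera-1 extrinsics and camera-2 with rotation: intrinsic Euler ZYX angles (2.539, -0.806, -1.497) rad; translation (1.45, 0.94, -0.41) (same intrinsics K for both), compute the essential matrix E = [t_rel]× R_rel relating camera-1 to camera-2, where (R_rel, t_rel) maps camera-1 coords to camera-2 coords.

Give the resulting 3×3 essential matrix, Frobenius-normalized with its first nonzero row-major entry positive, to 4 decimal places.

source (fourbar_fk): coupler pose = R=[0.8373 -0.5467 0.0000; 0.5467 0.8373 0.0000; 0.0000 0.0000 1.0000], t=(0.1245, 0.6481, 0.0000)
after S1 (invert_se3): R=[0.8373 0.5467 0.0000; -0.5467 0.8373 0.0000; 0.0000 0.0000 1.0000], t=(-0.4586, -0.4746, 0.0000)
after S2 (essential): [0.2748 -0.4582 -0.2417; 0.1690 0.4531 0.1433; 0.6135 0.1388 -0.0781]

matrix = [0.2748 -0.4582 -0.2417; 0.1690 0.4531 0.1433; 0.6135 0.1388 -0.0781]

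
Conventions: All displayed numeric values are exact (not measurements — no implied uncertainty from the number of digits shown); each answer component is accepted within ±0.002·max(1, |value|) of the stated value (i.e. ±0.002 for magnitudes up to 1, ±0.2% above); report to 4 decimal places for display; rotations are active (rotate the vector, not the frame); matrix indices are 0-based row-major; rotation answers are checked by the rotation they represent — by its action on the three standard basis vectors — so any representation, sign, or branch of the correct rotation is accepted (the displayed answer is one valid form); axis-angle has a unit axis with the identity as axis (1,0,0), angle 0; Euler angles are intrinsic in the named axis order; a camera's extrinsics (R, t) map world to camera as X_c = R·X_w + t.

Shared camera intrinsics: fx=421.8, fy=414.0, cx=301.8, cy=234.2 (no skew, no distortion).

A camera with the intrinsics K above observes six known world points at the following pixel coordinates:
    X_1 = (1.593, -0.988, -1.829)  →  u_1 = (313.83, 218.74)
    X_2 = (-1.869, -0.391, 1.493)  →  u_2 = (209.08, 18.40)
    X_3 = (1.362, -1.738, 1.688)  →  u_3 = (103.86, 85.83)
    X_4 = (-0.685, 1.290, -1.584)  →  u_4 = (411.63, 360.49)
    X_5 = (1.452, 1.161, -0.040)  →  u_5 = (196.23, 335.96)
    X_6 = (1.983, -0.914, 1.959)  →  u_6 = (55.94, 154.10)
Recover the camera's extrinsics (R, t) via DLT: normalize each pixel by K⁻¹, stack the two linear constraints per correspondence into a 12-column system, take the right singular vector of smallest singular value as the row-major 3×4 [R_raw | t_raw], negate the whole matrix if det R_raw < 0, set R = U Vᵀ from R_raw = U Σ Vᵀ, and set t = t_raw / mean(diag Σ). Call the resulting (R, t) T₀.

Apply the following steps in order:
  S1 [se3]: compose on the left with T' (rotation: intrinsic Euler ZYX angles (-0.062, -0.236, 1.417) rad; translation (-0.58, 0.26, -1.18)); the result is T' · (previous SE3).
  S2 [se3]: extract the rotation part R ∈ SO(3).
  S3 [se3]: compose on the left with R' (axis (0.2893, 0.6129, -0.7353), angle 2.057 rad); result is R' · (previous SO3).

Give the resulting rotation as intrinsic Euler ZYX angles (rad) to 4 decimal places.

source (pnp_recover): camera pose = R=[-0.5814 -0.0769 -0.8099; 0.2124 0.9466 -0.2424; 0.7854 -0.3130 -0.5341], t=(-0.4300, -0.1100, 4.5199)
after S1 (compose_se3): R=[-0.6874 -0.2536 -0.6806; -0.7023 0.4709 0.5338; 0.1851 0.8449 -0.5018], t=(-1.4112, -4.1804, -0.7130)
after S2 (rot_of_se3): [-0.6874 -0.2536 -0.6806; -0.7023 0.4709 0.5338; 0.1851 0.8449 -0.5018]
after S3 (compose_so3): [-0.3600 0.7101 0.6051; 0.0393 -0.6364 0.7703; 0.9321 0.3011 0.2012]

rotation (euler_zyx) = (3.0327, -1.2003, 0.9818)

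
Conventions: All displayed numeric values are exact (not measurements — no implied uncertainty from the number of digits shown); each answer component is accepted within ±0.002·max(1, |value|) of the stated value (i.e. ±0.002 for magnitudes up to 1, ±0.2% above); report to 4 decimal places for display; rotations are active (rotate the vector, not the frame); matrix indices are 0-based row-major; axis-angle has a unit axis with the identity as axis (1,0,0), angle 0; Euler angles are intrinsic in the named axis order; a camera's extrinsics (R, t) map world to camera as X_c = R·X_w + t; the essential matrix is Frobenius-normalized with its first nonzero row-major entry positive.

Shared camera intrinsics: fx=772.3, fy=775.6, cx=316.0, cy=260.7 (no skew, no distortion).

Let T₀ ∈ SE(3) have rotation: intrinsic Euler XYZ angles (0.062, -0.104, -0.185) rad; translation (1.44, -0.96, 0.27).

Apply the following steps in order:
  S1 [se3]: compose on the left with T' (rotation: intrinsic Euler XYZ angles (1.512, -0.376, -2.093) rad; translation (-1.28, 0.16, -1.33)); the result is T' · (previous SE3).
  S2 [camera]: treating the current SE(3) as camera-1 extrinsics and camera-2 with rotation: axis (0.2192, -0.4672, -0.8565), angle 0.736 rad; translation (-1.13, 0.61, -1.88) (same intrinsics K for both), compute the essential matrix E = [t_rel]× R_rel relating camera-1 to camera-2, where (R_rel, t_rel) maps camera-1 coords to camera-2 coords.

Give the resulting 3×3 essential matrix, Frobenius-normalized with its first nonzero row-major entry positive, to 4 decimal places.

matrix = [0.2030 -0.5211 -0.1024; -0.1512 -0.4612 0.2821; -0.4042 0.0559 0.4417]

after S1 (compose_se3): R=[-0.6399 0.6757 -0.3660; 0.1109 -0.3901 -0.9141; -0.7604 -0.6255 0.1747], t=(-2.8212, 0.4324, -2.1166)
after S2 (essential): [0.2030 -0.5211 -0.1024; -0.1512 -0.4612 0.2821; -0.4042 0.0559 0.4417]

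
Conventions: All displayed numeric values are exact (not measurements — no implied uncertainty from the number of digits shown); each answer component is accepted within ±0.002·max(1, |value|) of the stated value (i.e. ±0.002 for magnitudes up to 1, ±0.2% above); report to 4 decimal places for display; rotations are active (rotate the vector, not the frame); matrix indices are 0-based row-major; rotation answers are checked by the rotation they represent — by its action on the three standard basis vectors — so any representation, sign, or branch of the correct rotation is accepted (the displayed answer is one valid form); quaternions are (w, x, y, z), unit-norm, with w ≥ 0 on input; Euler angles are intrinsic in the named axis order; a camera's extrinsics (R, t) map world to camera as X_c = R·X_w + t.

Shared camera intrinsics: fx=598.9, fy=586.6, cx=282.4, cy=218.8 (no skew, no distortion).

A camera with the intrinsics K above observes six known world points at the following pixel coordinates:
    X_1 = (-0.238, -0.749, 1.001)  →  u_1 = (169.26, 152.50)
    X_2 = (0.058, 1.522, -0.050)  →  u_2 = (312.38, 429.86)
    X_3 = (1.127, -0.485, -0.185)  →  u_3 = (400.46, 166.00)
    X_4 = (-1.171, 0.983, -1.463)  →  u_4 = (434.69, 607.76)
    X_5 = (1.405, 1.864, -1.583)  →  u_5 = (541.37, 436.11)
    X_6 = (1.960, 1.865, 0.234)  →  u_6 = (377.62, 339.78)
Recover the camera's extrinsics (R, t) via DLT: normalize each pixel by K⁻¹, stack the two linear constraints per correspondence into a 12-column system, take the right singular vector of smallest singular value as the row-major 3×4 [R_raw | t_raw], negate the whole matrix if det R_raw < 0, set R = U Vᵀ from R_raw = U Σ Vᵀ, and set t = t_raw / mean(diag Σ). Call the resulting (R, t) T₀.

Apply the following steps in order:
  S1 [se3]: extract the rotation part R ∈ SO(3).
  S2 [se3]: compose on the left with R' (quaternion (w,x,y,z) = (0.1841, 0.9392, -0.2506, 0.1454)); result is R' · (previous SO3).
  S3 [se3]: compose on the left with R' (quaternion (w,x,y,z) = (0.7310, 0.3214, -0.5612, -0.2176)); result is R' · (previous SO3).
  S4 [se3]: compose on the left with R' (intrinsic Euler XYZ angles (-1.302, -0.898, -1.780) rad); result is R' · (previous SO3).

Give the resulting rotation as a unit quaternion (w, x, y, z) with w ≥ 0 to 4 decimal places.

source (pnp_recover): camera pose = R=[0.5471 -0.0012 -0.8371; -0.3337 0.9168 -0.2195; 0.7677 0.3994 0.5012], t=(0.1700, 0.3500, 4.2000)
after S1 (rot_of_se3): [0.5471 -0.0012 -0.8371; -0.3337 0.9168 -0.2195; 0.7677 0.3994 0.5012]
after S2 (compose_so3): [0.7690 -0.4095 -0.4908; -0.2805 -0.9062 0.3164; -0.5743 -0.1056 -0.8118]
after S3 (compose_so3): [0.7753 0.0273 0.6310; -0.5885 -0.3313 0.7375; 0.2292 -0.9431 -0.2408]
after S4 (compose_so3): [-0.6383 0.5321 0.5562; -0.5867 -0.8041 0.0959; 0.4983 -0.2652 0.8255]

rotation (quat) = (0.3095, -0.2917, 0.0468, -0.9039)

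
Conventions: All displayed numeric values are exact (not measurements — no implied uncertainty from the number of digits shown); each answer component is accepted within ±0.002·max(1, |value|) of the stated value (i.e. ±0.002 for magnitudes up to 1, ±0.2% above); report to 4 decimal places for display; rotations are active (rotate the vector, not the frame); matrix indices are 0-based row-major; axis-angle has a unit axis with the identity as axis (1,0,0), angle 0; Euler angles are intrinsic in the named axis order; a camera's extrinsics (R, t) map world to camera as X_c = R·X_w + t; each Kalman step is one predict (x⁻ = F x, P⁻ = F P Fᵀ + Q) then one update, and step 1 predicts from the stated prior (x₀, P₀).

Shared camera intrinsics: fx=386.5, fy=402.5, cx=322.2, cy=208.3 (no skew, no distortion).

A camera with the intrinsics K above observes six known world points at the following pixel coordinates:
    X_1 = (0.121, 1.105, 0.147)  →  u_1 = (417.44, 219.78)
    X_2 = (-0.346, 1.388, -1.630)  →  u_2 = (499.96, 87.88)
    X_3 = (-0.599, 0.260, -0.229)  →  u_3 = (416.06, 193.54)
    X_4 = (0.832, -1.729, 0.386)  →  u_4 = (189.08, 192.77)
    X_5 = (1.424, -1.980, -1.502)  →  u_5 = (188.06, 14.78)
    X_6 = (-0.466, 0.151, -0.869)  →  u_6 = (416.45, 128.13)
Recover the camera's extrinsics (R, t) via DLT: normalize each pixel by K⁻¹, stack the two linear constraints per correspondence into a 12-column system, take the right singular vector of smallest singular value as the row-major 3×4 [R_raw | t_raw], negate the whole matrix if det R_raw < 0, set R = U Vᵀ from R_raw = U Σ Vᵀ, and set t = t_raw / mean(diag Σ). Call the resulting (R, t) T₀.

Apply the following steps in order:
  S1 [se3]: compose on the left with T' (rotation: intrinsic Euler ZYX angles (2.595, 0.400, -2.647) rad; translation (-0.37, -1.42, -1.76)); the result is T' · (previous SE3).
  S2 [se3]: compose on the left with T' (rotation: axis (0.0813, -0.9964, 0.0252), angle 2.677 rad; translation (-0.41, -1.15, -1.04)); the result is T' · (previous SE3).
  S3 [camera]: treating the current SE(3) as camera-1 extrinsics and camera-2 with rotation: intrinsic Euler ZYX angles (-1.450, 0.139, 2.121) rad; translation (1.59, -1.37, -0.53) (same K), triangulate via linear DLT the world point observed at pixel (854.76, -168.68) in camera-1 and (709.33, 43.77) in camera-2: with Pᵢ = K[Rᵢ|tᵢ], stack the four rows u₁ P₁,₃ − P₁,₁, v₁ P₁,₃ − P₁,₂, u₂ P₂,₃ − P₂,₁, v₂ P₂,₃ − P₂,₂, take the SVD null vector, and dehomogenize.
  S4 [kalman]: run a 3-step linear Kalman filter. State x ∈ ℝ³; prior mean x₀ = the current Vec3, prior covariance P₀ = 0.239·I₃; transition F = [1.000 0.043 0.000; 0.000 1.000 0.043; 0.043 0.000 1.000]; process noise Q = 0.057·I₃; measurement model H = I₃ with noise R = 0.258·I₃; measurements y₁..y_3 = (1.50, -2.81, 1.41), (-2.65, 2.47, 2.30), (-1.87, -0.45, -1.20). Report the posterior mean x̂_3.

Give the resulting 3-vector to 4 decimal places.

source (pnp_recover): camera pose = R=[-0.4753 0.8475 -0.2364; -0.2417 0.1326 0.9612; 0.8460 0.5140 0.1418], t=(0.4400, -0.1100, 4.5196)
after S1 (compose_se3): R=[0.2642 -0.5615 0.7841; -0.8798 0.1927 0.4345; -0.3950 -0.8047 -0.4431], t=(-0.5756, -3.9194, -5.5472)
after S2 (compose_se3): R=[0.0868 0.8193 -0.5667; -0.8722 0.3374 0.3543; 0.4815 0.4635 0.7439], t=(3.1975, -4.4680, 3.6972)
after S3 (triangulate): (-1.1465, 1.5023, -0.6059)
after S4 (kf_track): (-1.3336, 0.1963, 0.2350)

result = (-1.3336, 0.1963, 0.2350)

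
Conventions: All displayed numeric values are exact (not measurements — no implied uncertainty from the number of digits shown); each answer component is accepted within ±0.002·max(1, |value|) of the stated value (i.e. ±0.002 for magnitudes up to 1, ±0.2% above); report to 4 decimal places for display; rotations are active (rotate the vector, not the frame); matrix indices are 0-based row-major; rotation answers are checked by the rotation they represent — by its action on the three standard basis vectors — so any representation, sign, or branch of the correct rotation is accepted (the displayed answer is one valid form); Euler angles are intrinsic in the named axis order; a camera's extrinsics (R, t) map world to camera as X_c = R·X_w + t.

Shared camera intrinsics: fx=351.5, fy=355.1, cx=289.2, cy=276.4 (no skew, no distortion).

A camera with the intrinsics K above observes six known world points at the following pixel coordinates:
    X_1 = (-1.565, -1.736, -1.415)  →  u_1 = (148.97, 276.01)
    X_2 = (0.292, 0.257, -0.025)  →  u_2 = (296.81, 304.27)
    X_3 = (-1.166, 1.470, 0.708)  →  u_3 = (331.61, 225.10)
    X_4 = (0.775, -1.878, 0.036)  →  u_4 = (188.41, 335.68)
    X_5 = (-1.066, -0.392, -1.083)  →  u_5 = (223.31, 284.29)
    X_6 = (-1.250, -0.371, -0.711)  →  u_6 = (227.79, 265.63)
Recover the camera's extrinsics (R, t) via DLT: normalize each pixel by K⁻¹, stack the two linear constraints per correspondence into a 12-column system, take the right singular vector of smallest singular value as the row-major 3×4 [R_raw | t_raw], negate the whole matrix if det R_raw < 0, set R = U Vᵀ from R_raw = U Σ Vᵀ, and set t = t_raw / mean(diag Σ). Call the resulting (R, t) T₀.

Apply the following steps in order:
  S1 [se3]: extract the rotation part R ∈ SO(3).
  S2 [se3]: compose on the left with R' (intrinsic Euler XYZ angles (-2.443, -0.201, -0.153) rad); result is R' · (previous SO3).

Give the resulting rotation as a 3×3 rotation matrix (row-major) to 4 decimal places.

rotation (matrix) = ((0.5875, 0.6682, 0.4566), (-0.8011, 0.5601, 0.2110), (-0.1147, -0.4897, 0.8643))

source (pnp_recover): camera pose = R=[0.3798 0.8095 0.4477; 0.7539 0.0095 -0.6569; -0.5360 0.5870 -0.6067], t=(-0.1703, 0.2603, 6.3545)
after S1 (rot_of_se3): [0.3798 0.8095 0.4477; 0.7539 0.0095 -0.6569; -0.5360 0.5870 -0.6067]
after S2 (compose_so3): [0.5875 0.6682 0.4566; -0.8011 0.5601 0.2110; -0.1147 -0.4897 0.8643]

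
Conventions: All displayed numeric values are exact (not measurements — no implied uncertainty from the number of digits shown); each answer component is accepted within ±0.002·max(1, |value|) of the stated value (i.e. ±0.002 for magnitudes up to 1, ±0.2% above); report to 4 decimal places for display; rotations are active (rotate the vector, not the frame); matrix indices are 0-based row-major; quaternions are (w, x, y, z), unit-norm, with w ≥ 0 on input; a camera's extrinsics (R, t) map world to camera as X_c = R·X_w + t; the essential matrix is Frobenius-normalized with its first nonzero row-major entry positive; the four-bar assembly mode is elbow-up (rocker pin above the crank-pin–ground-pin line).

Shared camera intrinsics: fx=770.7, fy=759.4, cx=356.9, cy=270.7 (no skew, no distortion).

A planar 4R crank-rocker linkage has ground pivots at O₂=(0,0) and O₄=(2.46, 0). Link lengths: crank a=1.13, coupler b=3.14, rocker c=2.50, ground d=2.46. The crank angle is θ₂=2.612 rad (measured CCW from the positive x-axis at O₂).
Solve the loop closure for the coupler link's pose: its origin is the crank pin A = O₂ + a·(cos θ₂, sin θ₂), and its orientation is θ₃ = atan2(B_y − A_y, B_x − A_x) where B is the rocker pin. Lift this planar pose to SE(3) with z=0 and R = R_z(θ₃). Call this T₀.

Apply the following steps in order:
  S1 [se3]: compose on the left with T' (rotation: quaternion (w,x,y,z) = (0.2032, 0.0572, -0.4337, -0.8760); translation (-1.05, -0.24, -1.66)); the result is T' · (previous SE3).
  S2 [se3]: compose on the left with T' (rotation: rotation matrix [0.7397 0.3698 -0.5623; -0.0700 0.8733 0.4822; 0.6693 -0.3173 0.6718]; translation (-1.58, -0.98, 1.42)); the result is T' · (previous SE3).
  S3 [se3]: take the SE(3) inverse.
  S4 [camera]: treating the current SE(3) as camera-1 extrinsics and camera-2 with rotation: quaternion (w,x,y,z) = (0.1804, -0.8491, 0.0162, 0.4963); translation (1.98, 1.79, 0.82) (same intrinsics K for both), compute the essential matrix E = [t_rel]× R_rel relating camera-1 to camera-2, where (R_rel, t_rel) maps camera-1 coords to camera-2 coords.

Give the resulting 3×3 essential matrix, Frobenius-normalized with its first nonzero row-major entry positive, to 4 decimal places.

source (fourbar_fk): coupler pose = R=[0.8237 -0.5671 0.0000; 0.5671 0.8237 0.0000; 0.0000 0.0000 1.0000], t=(-0.9752, 0.5709, 0.0000)
after S1 (compose_se3): R=[-0.5765 0.7689 -0.2765; -0.6410 -0.2158 0.7366; 0.5067 0.6019 0.6173], t=(0.0132, -0.1534, -1.2871)
after S2 (compose_se3): R=[-0.9484 0.1505 -0.2792; -0.2751 0.0479 0.9602; 0.1579 0.9874 -0.0041], t=(-0.9032, -1.7355, 0.6128)
after S3 (invert_se3): R=[-0.9484 -0.2751 0.1579; 0.1505 0.0479 0.9874; -0.2792 0.9602 -0.0041], t=(-1.4308, -0.3859, 1.4168)
after S4 (essential): [0.4310 -0.4339 0.2679; -0.3621 -0.1007 -0.0949; 0.3671 0.5185 -0.0202]

matrix = [0.4310 -0.4339 0.2679; -0.3621 -0.1007 -0.0949; 0.3671 0.5185 -0.0202]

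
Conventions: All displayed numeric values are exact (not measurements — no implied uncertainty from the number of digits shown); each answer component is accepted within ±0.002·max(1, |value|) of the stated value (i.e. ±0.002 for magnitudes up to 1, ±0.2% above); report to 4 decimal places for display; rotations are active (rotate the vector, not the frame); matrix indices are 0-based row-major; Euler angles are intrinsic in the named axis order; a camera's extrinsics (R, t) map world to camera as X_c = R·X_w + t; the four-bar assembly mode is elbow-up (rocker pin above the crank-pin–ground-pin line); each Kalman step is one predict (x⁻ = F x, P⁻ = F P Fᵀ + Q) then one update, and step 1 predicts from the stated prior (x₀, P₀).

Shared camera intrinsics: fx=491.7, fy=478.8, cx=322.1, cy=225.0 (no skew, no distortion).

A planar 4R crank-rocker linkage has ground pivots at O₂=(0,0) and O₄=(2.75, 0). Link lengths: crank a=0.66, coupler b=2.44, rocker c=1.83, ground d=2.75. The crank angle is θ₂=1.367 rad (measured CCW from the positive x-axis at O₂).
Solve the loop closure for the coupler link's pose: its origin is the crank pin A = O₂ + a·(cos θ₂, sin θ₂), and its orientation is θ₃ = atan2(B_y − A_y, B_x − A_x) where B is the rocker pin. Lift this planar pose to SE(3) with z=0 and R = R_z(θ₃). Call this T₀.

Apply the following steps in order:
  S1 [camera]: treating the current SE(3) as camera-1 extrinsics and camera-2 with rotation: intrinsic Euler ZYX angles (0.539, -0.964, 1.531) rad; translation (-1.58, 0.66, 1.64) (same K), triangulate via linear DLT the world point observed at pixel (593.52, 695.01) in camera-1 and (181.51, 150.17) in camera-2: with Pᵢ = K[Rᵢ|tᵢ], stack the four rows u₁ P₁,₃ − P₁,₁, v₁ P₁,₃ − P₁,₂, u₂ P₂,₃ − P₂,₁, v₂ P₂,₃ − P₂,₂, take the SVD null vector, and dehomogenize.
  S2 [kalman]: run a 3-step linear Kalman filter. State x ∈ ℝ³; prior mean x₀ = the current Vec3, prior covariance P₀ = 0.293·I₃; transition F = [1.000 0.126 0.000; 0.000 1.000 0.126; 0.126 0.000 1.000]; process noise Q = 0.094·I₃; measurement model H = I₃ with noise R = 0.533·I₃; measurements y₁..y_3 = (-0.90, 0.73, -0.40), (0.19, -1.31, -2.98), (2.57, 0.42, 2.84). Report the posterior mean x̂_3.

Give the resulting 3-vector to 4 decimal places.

result = (1.0502, 0.1370, 0.6319)

source (fourbar_fk): coupler pose = R=[0.8870 -0.4618 0.0000; 0.4618 0.8870 0.0000; 0.0000 0.0000 1.0000], t=(0.1336, 0.6463, 0.0000)
after S1 (triangulate): (0.8645, 0.3252, 1.3590)
after S2 (kf_track): (1.0502, 0.1370, 0.6319)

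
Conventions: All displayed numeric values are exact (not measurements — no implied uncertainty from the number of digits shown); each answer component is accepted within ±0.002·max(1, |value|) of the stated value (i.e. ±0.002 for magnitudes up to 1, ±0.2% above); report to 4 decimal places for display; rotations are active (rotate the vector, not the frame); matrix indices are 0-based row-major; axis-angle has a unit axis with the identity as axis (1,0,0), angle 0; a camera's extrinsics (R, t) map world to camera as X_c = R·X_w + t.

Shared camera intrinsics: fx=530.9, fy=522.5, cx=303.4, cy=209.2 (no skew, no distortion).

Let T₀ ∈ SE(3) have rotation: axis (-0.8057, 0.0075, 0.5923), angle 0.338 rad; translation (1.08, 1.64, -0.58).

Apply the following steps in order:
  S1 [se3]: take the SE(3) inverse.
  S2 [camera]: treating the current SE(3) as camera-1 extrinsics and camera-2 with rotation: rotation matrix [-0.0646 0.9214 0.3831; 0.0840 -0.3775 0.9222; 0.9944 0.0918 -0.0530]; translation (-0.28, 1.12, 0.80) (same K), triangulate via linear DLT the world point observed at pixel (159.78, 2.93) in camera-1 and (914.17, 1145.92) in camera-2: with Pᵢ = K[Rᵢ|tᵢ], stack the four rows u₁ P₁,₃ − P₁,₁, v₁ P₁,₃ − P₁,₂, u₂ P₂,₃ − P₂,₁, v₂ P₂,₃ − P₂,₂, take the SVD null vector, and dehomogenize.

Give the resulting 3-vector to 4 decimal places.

result = (0.5809, 1.2679, 1.9546)

after S1 (invert_se3): R=[0.9801 0.1961 -0.0295; -0.1967 0.9434 -0.2669; -0.0245 0.2674 0.9633], t=(-1.3972, -1.4895, 0.1466)
after S2 (triangulate): (0.5809, 1.2679, 1.9546)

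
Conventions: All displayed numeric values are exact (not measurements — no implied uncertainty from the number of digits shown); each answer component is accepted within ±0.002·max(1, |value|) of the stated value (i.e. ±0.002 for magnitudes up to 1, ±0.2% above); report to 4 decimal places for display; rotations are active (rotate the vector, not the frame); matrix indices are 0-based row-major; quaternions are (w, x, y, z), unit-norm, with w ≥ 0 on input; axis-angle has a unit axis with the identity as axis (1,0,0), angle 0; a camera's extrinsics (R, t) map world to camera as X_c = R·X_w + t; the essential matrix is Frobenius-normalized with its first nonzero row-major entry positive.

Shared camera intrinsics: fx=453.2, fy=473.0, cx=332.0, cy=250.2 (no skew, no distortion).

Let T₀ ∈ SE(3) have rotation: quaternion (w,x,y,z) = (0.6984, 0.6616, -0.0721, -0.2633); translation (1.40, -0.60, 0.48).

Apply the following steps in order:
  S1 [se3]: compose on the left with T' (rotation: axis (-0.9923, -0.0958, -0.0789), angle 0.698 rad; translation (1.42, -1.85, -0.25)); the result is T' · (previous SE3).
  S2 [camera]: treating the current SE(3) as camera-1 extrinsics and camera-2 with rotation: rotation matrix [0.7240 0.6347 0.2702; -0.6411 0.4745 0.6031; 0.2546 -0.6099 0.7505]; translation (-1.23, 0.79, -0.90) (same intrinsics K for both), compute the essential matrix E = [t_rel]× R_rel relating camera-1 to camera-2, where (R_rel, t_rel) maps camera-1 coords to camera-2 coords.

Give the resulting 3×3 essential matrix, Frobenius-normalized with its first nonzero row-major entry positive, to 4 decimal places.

after S1 (compose_se3): R=[0.8248 0.2287 -0.5171; -0.5385 0.5967 -0.5950; 0.1724 0.7692 0.6153], t=(2.7504, -2.0439, 0.6118)
after S2 (essential): [0.3288 0.3128 -0.1853; 0.3259 0.4361 0.1936; -0.1275 0.0673 0.6364]

matrix = [0.3288 0.3128 -0.1853; 0.3259 0.4361 0.1936; -0.1275 0.0673 0.6364]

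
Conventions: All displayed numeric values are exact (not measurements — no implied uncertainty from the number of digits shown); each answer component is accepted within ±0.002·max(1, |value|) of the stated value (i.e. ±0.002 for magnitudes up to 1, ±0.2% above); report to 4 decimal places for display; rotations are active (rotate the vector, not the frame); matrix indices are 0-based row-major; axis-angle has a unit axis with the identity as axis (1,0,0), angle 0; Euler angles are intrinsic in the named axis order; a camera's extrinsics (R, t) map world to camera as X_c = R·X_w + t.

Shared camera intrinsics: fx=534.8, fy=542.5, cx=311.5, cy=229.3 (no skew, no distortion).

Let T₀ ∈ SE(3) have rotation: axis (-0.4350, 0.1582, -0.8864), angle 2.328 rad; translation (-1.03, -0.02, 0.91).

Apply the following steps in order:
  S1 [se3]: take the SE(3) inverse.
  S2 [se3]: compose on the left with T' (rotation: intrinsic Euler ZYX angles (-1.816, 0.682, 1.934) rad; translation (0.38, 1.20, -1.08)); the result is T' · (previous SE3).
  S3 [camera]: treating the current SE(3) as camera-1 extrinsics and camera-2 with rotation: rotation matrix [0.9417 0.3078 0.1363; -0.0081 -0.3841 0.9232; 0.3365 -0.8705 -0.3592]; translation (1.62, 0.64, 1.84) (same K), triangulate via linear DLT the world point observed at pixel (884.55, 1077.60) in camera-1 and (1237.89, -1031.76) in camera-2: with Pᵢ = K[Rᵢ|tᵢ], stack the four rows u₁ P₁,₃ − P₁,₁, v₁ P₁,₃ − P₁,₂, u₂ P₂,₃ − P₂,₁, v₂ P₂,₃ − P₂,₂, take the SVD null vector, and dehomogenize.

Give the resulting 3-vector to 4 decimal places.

result = (-0.5962, 1.7805, -1.9137)

after S1 (invert_se3): R=[-0.3676 -0.7603 0.5355; 0.5282 -0.6446 -0.5527; 0.7654 0.0796 0.6386], t=(-0.8812, 1.0341, 0.2089)
after S2 (compose_se3): R=[-0.8408 0.3898 -0.3757; 0.3605 0.9208 0.1486; 0.4039 -0.0105 -0.9147], t=(-0.1363, 1.4545, 0.1682)
after S3 (triangulate): (-0.5962, 1.7805, -1.9137)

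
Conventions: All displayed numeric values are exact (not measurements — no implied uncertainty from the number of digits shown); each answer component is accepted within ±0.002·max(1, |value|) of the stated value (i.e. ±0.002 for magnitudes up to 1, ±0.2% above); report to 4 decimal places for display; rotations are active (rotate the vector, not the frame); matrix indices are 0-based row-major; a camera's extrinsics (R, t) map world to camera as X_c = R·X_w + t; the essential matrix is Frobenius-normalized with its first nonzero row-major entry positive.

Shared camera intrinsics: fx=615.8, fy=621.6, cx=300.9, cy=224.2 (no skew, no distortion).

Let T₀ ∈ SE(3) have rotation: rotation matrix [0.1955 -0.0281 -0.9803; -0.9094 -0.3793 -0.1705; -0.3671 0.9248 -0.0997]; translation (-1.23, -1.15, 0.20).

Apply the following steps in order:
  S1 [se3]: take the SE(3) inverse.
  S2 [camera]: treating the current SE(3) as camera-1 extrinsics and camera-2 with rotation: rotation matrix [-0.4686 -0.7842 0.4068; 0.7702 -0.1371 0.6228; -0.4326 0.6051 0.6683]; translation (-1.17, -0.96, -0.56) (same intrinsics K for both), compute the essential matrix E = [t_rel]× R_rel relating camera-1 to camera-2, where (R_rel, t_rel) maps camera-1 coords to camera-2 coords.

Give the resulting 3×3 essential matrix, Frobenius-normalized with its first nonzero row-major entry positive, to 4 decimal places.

after S1 (invert_se3): R=[0.1955 -0.9094 -0.3671; -0.0281 -0.3793 0.9248; -0.9803 -0.1705 -0.0997], t=(-0.7319, -0.6558, -1.3819)
after S2 (essential): [0.5817 -0.1170 -0.3518; 0.0256 -0.2240 -0.1696; 0.3135 0.5396 0.2349]

matrix = [0.5817 -0.1170 -0.3518; 0.0256 -0.2240 -0.1696; 0.3135 0.5396 0.2349]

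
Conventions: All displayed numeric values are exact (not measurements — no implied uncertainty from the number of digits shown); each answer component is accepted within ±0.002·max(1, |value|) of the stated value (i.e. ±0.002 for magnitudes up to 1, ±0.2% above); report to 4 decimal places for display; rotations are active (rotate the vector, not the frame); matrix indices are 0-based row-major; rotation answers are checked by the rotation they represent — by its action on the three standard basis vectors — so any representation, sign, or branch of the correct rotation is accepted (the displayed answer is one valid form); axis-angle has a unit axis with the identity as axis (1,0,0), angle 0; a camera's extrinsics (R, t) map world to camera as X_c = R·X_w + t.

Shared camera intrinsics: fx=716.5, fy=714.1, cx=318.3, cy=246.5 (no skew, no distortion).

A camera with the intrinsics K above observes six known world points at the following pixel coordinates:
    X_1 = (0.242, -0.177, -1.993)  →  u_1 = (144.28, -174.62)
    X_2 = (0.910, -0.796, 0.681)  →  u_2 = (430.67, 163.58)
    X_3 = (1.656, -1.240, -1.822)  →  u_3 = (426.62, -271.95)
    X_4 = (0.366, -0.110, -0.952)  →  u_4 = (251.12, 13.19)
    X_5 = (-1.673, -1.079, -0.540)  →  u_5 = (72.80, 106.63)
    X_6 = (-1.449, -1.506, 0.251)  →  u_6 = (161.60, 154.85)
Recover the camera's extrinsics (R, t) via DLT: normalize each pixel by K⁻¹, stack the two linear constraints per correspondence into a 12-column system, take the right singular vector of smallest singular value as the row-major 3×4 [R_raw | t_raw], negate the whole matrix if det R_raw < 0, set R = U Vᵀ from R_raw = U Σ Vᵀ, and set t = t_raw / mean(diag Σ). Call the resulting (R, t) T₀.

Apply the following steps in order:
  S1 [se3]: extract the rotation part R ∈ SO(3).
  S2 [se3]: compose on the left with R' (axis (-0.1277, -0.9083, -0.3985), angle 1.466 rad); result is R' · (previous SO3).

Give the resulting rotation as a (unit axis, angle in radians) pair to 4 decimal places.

source (pnp_recover): camera pose = R=[0.9152 -0.1338 0.3800; -0.2316 0.5972 0.7679; -0.3297 -0.7909 0.5156], t=(-0.3700, -0.4499, 4.5996)
after S1 (rot_of_se3): [0.9152 -0.1338 0.3800; -0.2316 0.5972 0.7679; -0.3297 -0.7909 0.5156]
after S2 (compose_so3): [0.2760 0.9611 -0.0129; -0.6116 0.1859 0.7690; 0.7414 -0.2043 0.6391]

rotation (axis_angle) = ((-0.4873, -0.3776, -0.7874), 1.5203)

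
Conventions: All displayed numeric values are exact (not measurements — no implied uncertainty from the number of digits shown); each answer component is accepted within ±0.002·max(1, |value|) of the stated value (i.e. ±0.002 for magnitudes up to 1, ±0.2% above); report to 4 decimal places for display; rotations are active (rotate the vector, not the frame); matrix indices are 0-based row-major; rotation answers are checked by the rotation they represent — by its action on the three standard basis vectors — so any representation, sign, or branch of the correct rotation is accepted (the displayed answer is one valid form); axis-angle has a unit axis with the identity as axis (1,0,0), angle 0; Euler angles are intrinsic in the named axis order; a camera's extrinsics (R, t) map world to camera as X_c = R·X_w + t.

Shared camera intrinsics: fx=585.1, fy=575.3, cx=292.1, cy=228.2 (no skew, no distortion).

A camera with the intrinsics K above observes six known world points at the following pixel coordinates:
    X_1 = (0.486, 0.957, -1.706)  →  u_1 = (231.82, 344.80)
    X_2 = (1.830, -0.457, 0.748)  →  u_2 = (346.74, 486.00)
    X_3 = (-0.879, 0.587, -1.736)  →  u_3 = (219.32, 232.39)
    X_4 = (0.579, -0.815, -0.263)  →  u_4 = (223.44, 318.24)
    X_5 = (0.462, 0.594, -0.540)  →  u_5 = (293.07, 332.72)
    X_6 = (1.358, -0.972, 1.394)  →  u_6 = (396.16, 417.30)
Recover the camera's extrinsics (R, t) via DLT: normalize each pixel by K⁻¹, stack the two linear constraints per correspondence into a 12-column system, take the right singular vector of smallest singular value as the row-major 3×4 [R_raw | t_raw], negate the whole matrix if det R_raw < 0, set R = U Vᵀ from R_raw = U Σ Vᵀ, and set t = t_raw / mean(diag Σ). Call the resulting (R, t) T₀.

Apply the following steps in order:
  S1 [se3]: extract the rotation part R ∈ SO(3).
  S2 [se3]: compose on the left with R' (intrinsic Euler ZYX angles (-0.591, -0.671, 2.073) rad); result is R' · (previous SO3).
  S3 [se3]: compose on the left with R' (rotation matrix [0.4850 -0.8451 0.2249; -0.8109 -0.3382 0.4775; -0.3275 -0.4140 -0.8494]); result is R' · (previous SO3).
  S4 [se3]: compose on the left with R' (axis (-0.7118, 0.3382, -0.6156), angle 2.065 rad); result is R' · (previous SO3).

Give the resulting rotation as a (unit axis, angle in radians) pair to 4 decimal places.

source (pnp_recover): camera pose = R=[-0.0449 0.5755 0.8165; 0.9412 0.2984 -0.1586; -0.3350 0.7614 -0.5551], t=(0.1300, 0.4300, 5.6099)
after S1 (rot_of_se3): [-0.0449 0.5755 0.8165; 0.9412 0.2984 -0.1586; -0.3350 0.7614 -0.5551]
after S2 (compose_so3): [-0.6272 -0.0234 0.7785; 0.2289 -0.9610 0.1555; 0.7444 0.2757 0.6081]
after S3 (compose_so3): [-0.3302 0.8628 0.3829; 0.7867 0.4757 -0.3935; -0.5216 0.1713 -0.8358]
after S4 (compose_so3): [-0.4352 0.4859 -0.7580; -0.1111 -0.8644 -0.4903; -0.8935 -0.1291 0.4302]

rotation (axis_angle) = ((0.5081, 0.1906, -0.8399), 2.7782)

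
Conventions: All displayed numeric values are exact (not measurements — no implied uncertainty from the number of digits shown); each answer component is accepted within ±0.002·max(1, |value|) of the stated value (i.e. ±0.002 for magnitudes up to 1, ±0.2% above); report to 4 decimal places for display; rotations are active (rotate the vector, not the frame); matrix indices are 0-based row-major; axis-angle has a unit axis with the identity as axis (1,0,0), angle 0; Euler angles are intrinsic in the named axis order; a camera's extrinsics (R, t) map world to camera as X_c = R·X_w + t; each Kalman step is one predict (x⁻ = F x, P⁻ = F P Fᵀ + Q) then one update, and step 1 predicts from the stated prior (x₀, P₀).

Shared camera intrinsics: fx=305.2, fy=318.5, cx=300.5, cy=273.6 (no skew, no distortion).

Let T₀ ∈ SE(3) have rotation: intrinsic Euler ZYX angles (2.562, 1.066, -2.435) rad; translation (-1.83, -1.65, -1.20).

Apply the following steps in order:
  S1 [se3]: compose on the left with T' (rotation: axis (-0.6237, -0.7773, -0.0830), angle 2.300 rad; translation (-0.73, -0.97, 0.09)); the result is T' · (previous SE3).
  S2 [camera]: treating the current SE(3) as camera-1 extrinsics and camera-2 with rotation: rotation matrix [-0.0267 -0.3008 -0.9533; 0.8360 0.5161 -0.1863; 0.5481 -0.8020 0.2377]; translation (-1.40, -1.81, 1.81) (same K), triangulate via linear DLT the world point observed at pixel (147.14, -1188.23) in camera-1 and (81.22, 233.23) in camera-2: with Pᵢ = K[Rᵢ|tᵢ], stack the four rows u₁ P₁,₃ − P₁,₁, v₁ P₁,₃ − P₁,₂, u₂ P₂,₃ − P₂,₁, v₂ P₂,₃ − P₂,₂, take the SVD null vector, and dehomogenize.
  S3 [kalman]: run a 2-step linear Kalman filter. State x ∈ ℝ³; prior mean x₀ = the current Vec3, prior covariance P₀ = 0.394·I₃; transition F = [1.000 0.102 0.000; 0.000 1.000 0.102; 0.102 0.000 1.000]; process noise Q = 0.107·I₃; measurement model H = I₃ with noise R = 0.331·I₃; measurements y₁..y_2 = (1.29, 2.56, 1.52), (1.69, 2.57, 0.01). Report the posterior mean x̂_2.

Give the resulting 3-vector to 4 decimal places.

result = (1.6779, 2.1391, 0.7040)

after S1 (compose_se3): R=[0.6695 0.4214 -0.6117; -0.7128 0.5962 -0.3694; 0.2091 0.6833 0.6996], t=(-1.5397, -3.5836, 0.2473)
after S2 (triangulate): (1.6862, 0.2670, 0.3645)
after S3 (kf_track): (1.6779, 2.1391, 0.7040)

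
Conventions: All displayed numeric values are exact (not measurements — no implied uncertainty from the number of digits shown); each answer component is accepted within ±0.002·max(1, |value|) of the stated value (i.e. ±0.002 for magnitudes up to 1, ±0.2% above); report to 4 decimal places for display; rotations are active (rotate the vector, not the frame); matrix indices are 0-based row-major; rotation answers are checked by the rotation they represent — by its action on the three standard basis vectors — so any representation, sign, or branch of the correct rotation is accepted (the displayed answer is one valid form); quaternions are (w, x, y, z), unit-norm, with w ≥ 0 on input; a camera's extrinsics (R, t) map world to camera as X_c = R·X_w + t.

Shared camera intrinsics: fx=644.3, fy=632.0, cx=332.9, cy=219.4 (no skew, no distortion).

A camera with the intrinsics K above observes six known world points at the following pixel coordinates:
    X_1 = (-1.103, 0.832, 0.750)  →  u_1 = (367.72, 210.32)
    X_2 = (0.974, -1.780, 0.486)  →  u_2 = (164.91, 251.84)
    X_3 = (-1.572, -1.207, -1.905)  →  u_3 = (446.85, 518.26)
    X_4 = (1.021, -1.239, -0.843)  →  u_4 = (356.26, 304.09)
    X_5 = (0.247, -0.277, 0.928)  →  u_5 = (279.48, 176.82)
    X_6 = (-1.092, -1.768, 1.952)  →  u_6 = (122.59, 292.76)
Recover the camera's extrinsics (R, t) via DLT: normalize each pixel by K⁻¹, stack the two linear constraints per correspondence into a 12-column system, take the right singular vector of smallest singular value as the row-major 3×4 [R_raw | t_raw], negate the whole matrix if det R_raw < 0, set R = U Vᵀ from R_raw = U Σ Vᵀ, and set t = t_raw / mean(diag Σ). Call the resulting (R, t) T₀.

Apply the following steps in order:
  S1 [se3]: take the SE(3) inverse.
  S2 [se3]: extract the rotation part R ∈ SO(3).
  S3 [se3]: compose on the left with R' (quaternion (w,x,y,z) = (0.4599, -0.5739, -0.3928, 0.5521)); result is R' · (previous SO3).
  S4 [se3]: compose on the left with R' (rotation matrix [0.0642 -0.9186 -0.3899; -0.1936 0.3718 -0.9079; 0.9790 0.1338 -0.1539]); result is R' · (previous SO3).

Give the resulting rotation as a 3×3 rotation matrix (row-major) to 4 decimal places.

source (pnp_recover): camera pose = R=[-0.0224 0.6699 -0.7421; -0.6334 -0.5838 -0.5079; -0.7735 0.4587 0.4374], t=(0.3800, 0.0600, 5.9399)
after S1 (invert_se3): R=[-0.0224 -0.6334 -0.7735; 0.6699 -0.5838 0.4587; -0.7421 -0.5079 0.4374], t=(4.6409, -2.9440, -2.2858)
after S2 (rot_of_se3): [-0.0224 -0.6334 -0.7735; 0.6699 -0.5838 0.4587; -0.7421 -0.5079 0.4374]
after S3 (compose_so3): [0.6984 0.4868 -0.5246; -0.2711 -0.4984 -0.8235; -0.6624 0.7173 -0.2161]
after S4 (compose_so3): [0.5522 0.2094 0.8070; 0.3654 -0.9308 -0.0084; 0.7494 0.2995 -0.5905]

rotation (matrix) = ((0.5522, 0.2094, 0.8070), (0.3654, -0.9308, -0.0084), (0.7494, 0.2995, -0.5905))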